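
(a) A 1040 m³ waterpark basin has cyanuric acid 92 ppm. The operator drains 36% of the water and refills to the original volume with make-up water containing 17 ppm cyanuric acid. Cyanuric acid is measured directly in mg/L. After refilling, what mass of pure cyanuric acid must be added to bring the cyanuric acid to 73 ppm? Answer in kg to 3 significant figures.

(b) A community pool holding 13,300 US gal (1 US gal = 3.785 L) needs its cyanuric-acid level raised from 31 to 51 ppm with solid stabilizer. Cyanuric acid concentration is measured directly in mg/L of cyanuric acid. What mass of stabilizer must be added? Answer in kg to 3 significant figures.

(a) 8.32 kg; (b) 1.01 kg

(a) Volume: 1040 m³ = 1,040,000 L.
(a) After draining 36% and refilling: 92 × 0.64 + 17 × 0.36 = 65 ppm.
(a) Deficit to target: 73 − 65 = 8 mg/L.
(a) Mass: 8 mg/L × 1,040,000 L = 8320 g cyanuric acid.

(b) Volume: 13,300 US gal × 3.785 L/gal = 50,340 L.
(b) CYA to add: (51 − 31) = 20 mg/L × 50,340 L = 1007 g cyanuric acid.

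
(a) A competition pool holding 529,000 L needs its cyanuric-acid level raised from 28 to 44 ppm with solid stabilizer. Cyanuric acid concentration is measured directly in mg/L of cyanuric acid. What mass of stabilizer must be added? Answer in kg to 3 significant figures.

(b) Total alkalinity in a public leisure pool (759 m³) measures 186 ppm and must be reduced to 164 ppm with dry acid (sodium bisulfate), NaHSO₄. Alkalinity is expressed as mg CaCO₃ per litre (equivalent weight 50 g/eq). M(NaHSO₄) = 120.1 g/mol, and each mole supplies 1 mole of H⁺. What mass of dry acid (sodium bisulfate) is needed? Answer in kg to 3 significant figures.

(a) CYA to add: (44 − 28) = 16 mg/L × 529,000 L = 8464 g cyanuric acid.

(b) Volume: 759 m³ = 759,000 L.
(b) Alkalinity to neutralize: (186 − 164) = 22 mg/L as CaCO₃ × 759,000 L = 16,700 g as CaCO₃.
(b) Equivalents of H⁺ required: 16,700 ÷ 50 g/eq = 334 eq = 334 mol NaHSO₄.
(b) Mass of NaHSO₄: 334 × 120.1 = 40,110 g.

(a) 8.46 kg; (b) 40.1 kg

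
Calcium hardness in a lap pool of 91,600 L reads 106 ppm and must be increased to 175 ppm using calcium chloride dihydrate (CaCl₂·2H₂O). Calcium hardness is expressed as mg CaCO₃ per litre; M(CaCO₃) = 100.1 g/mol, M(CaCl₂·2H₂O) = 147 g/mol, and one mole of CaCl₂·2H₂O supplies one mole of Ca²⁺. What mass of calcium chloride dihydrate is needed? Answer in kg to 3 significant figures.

Hardness to add: (175 − 106) = 69 mg/L as CaCO₃ × 91,600 L = 6320 g as CaCO₃.
Moles of Ca²⁺ (1 mol Ca²⁺ ≡ 1 mol CaCO₃): 6320 / 100.1 g/mol = 63.14 mol.
Mass of CaCl₂·2H₂O: 63.14 × 147 = 9282 g.

9.28 kg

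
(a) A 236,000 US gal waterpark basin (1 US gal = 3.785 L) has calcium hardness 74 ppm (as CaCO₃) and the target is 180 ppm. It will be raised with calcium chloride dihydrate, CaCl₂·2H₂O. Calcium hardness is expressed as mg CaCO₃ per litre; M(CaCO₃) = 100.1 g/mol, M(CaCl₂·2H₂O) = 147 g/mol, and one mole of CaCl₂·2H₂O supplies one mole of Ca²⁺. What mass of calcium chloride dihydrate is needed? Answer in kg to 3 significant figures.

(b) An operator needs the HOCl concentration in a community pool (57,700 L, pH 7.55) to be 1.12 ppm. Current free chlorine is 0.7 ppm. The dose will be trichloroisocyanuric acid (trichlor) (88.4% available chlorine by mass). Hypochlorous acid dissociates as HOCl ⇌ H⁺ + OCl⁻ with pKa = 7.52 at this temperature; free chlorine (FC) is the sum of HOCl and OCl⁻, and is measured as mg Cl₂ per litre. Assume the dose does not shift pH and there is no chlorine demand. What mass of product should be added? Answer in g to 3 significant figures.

(a) Volume: 236,000 US gal × 3.785 L/gal = 893,260 L.
(a) Hardness to add: (180 − 74) = 106 mg/L as CaCO₃ × 893,260 L = 94,690 g as CaCO₃.
(a) Moles of Ca²⁺ (1 mol Ca²⁺ ≡ 1 mol CaCO₃): 94,690 / 100.1 g/mol = 945.9 mol.
(a) Mass of CaCl₂·2H₂O: 945.9 × 147 = 139,000 g.

(b) [OCl⁻]/[HOCl] = 10^(pH − pKa) = 10^(7.55 − 7.52) = 1.072; fraction as HOCl = 1/(1 + 1.072) = 0.4827.
(b) Free chlorine required for 1.12 ppm HOCl: 1.12 / 0.4827 = 2.32 ppm.
(b) FC to add: 2.32 − 0.7 = 1.62 mg/L as Cl₂.
(b) Cl₂ equivalent: 1.62 mg/L × 57,700 L = 93.48 g.
(b) Product at 88.4% available Cl: 93.48 / 0.884 = 105.7 g.

(a) 139 kg; (b) 106 g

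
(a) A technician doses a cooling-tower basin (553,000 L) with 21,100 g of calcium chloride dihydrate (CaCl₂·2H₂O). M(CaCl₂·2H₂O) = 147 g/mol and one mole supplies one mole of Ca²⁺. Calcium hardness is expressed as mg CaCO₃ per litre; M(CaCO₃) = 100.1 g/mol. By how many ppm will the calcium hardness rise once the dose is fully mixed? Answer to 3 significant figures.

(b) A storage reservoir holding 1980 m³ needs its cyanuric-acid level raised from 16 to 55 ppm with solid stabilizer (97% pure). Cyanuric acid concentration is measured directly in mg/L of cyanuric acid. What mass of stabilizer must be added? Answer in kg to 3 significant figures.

(a) 26.0 ppm; (b) 79.6 kg

(a) Moles of Ca²⁺: 21,100 g ÷ 147 g/mol = 143.5 mol.
(a) As CaCO₃: 143.5 mol × 100.1 g/mol = 14,370 g.
(a) Rise: 14,370 g / 553,000 L × 1000 = 25.98 mg/L.

(b) Volume: 1980 m³ = 1,980,000 L.
(b) CYA to add: (55 − 16) = 39 mg/L × 1,980,000 L = 77,220 g cyanuric acid.
(b) At 97% purity: 77,220 / 0.97 = 79,610 g product.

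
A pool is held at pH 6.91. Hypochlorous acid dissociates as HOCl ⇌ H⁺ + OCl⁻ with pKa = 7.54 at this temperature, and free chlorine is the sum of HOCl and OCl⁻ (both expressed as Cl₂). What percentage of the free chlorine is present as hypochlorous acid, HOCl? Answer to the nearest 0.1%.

81.0%

[OCl⁻]/[HOCl] = 10^(pH − pKa) = 10^(6.91 − 7.54) = 10^-0.63 = 0.2344.
Fraction as HOCl = 1 / (1 + 0.2344) = 0.8101.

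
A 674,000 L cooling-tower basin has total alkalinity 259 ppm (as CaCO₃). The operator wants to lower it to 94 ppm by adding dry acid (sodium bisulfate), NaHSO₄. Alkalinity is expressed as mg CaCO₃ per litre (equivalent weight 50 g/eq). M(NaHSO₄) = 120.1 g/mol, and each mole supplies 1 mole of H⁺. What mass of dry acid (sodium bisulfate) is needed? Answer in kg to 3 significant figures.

267 kg

Alkalinity to neutralize: (259 − 94) = 165 mg/L as CaCO₃ × 674,000 L = 111,200 g as CaCO₃.
Equivalents of H⁺ required: 111,200 ÷ 50 g/eq = 2224 eq = 2224 mol NaHSO₄.
Mass of NaHSO₄: 2224 × 120.1 = 267,100 g.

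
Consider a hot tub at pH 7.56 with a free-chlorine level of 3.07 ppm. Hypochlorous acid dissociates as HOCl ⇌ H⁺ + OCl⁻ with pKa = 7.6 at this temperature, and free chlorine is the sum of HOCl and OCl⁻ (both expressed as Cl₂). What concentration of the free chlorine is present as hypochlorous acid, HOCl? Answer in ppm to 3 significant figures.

1.61 ppm

[OCl⁻]/[HOCl] = 10^(pH − pKa) = 10^(7.56 − 7.6) = 10^-0.04 = 0.912.
Fraction as HOCl = 1 / (1 + 0.912) = 0.523.
HOCl = 0.523 × 3.07 ppm = 1.606 ppm.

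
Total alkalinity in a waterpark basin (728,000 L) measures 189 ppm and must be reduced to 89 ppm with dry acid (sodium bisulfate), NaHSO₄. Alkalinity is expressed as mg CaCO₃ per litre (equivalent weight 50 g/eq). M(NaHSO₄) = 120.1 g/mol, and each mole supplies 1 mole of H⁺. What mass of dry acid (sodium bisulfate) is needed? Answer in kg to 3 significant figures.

175 kg

Alkalinity to neutralize: (189 − 89) = 100 mg/L as CaCO₃ × 728,000 L = 72,800 g as CaCO₃.
Equivalents of H⁺ required: 72,800 ÷ 50 g/eq = 1456 eq = 1456 mol NaHSO₄.
Mass of NaHSO₄: 1456 × 120.1 = 174,900 g.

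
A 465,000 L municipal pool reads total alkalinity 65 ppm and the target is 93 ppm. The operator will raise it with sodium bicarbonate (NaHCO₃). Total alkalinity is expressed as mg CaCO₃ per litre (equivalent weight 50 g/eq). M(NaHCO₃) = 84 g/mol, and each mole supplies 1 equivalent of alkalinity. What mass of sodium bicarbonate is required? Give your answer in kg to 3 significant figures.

Alkalinity to add: (93 − 65) = 28 mg/L as CaCO₃ × 465,000 L = 13,020 g as CaCO₃.
Equivalents: 13,020 g ÷ 50 g/eq = 260.4 eq.
NaHCO₃ supplies 1 eq per mole → 260.4 mol.
Mass: 260.4 mol × 84 g/mol = 21,870 g.

21.9 kg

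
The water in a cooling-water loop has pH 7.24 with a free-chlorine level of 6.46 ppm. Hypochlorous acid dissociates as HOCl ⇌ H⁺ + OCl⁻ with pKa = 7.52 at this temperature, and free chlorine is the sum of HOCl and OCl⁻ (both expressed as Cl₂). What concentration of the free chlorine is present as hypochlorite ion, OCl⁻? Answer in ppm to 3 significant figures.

[OCl⁻]/[HOCl] = 10^(pH − pKa) = 10^(7.24 − 7.52) = 10^-0.28 = 0.5248.
Fraction as HOCl = 1 / (1 + 0.5248) = 0.6558.
OCl⁻ = (1 − 0.6558) × 6.46 ppm = 2.223 ppm.

2.22 ppm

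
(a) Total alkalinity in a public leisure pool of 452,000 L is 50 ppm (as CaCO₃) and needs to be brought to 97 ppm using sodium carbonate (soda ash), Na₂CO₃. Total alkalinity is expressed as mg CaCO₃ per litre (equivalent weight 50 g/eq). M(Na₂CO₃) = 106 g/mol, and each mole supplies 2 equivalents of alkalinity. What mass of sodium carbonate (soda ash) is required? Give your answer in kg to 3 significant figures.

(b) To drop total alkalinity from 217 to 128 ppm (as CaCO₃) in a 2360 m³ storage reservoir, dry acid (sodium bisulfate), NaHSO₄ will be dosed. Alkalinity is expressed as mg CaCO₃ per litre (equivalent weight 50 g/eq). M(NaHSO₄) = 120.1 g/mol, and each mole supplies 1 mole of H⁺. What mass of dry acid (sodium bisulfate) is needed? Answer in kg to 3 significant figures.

(a) 22.5 kg; (b) 505 kg

(a) Alkalinity to add: (97 − 50) = 47 mg/L as CaCO₃ × 452,000 L = 21,240 g as CaCO₃.
(a) Equivalents: 21,240 g ÷ 50 g/eq = 424.9 eq.
(a) Each mole of Na₂CO₃ supplies 2 eq, so 424.9 / 2 = 212.4 mol.
(a) Mass: 212.4 mol × 106 g/mol = 22,520 g.

(b) Volume: 2360 m³ = 2,360,000 L.
(b) Alkalinity to neutralize: (217 − 128) = 89 mg/L as CaCO₃ × 2,360,000 L = 210,000 g as CaCO₃.
(b) Equivalents of H⁺ required: 210,000 ÷ 50 g/eq = 4201 eq = 4201 mol NaHSO₄.
(b) Mass of NaHSO₄: 4201 × 120.1 = 504,500 g.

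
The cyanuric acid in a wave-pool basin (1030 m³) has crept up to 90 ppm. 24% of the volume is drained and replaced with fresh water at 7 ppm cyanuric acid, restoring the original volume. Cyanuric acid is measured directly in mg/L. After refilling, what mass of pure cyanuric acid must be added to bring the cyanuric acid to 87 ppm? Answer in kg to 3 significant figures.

Volume: 1030 m³ = 1,030,000 L.
After draining 24% and refilling: 90 × 0.76 + 7 × 0.24 = 70.08 ppm.
Deficit to target: 87 − 70.08 = 16.92 mg/L.
Mass: 16.92 mg/L × 1,030,000 L = 17,430 g cyanuric acid.

17.4 kg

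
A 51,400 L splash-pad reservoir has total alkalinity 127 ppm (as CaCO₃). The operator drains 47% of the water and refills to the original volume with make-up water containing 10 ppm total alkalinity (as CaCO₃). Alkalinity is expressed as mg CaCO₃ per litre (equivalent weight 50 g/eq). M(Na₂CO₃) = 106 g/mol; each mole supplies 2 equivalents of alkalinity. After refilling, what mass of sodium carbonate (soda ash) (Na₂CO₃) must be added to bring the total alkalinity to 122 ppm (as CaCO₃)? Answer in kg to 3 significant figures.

2.72 kg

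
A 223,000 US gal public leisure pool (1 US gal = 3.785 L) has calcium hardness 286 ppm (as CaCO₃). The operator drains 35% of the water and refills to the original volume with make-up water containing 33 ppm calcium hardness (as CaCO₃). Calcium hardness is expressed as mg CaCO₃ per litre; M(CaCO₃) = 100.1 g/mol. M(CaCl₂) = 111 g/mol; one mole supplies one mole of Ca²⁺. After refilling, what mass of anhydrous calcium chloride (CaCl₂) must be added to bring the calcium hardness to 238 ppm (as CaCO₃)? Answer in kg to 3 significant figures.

38.0 kg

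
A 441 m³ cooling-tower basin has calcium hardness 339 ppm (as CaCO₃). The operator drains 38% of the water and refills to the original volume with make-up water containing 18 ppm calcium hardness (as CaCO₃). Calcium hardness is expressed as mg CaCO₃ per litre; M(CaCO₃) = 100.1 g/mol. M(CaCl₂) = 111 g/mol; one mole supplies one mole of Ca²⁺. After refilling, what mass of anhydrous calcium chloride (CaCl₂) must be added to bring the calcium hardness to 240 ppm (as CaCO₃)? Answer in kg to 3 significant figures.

11.2 kg

Volume: 441 m³ = 441,000 L.
After draining 38% and refilling: 339 × 0.62 + 18 × 0.38 = 217.02 ppm.
Deficit to target: 240 − 217.02 = 22.98 mg/L.
As CaCO₃: 22.98 mg/L × 441,000 L = 10,130 g; ÷ 100.1 = 101.2 mol Ca²⁺.
Mass: 101.2 × 111 = 11,240 g.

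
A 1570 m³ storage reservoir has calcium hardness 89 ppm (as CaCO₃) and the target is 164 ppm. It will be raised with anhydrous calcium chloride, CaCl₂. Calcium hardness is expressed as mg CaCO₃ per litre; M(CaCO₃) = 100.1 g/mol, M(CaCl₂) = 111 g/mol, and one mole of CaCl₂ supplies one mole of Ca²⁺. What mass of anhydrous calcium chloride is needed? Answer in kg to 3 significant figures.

131 kg

Volume: 1570 m³ = 1,570,000 L.
Hardness to add: (164 − 89) = 75 mg/L as CaCO₃ × 1,570,000 L = 117,800 g as CaCO₃.
Moles of Ca²⁺ (1 mol Ca²⁺ ≡ 1 mol CaCO₃): 117,800 / 100.1 g/mol = 1176 mol.
Mass of CaCl₂: 1176 × 111 = 130,600 g.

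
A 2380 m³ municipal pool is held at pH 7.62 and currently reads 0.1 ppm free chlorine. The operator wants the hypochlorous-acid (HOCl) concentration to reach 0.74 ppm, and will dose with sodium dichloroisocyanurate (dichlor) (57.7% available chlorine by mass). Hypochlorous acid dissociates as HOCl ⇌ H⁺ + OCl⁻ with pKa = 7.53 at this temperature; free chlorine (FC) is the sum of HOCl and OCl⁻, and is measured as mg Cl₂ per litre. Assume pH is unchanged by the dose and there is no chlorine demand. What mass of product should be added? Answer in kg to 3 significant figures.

Volume: 2380 m³ = 2,380,000 L.
[OCl⁻]/[HOCl] = 10^(pH − pKa) = 10^(7.62 − 7.53) = 1.23; fraction as HOCl = 1/(1 + 1.23) = 0.4484.
Free chlorine required for 0.74 ppm HOCl: 0.74 / 0.4484 = 1.65 ppm.
FC to add: 1.65 − 0.1 = 1.55 mg/L as Cl₂.
Cl₂ equivalent: 1.55 mg/L × 2,380,000 L = 3690 g.
Product at 57.7% available Cl: 3690 / 0.577 = 6395 g.

6.40 kg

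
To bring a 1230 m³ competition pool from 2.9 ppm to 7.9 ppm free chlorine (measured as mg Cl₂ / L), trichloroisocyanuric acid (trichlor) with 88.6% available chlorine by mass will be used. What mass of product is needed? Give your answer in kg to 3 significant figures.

6.94 kg

Volume: 1230 m³ = 1,230,000 L.
Chlorine deficit: 7.9 − 2.9 = 5 ppm = 5 mg/L as Cl₂.
Cl₂ equivalent needed: 5 mg/L × 1,230,000 L = 6,150,000 mg = 6150 g.
Product at 88.6% available chlorine: 6150 / 0.886 = 6941 g.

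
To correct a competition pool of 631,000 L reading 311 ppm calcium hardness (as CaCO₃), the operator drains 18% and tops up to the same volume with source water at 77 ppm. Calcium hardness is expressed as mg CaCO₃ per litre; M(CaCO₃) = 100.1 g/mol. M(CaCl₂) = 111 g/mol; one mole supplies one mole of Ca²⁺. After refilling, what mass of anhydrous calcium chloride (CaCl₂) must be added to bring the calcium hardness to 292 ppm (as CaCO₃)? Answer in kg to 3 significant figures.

After draining 18% and refilling: 311 × 0.82 + 77 × 0.18 = 268.88 ppm.
Deficit to target: 292 − 268.88 = 23.12 mg/L.
As CaCO₃: 23.12 mg/L × 631,000 L = 14,590 g; ÷ 100.1 = 145.7 mol Ca²⁺.
Mass: 145.7 × 111 = 16,180 g.

16.2 kg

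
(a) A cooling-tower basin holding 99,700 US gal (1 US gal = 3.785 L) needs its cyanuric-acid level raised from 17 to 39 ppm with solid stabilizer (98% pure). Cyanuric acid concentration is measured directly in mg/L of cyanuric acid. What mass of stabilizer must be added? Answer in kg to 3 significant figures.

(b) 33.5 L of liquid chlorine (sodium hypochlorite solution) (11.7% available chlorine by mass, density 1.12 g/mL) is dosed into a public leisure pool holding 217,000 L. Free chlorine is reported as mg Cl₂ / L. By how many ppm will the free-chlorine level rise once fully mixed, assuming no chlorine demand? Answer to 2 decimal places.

(a) 8.47 kg; (b) 20.23 ppm

(a) Volume: 99,700 US gal × 3.785 L/gal = 377,364 L.
(a) CYA to add: (39 − 17) = 22 mg/L × 377,364 L = 8302 g cyanuric acid.
(a) At 98% purity: 8302 / 0.98 = 8471 g product.

(b) Mass of solution: 33.5 L × 1000 mL/L × 1.12 g/mL = 37,520 g.
(b) Available chlorine delivered: 37,520 g × 0.117 = 4390 g as Cl₂.
(b) Concentration rise: 4390 g / 217,000 L = 20.23 mg/L = 20.23 ppm.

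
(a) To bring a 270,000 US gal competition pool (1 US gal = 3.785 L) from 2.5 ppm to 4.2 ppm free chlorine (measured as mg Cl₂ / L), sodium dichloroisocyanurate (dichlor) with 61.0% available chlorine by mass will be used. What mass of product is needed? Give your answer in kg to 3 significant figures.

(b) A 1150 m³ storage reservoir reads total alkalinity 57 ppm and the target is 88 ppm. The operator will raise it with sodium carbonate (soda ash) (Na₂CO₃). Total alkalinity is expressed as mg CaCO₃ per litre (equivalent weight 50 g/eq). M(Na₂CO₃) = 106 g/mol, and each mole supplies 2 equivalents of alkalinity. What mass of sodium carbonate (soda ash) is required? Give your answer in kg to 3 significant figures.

(a) Volume: 270,000 US gal × 3.785 L/gal = 1,021,950 L.
(a) Chlorine deficit: 4.2 − 2.5 = 1.7 ppm = 1.7 mg/L as Cl₂.
(a) Cl₂ equivalent needed: 1.7 mg/L × 1,021,950 L = 1,737,000 mg = 1737 g.
(a) Product at 61.0% available chlorine: 1737 / 0.61 = 2848 g.

(b) Volume: 1150 m³ = 1,150,000 L.
(b) Alkalinity to add: (88 − 57) = 31 mg/L as CaCO₃ × 1,150,000 L = 35,650 g as CaCO₃.
(b) Equivalents: 35,650 g ÷ 50 g/eq = 713 eq.
(b) Each mole of Na₂CO₃ supplies 2 eq, so 713 / 2 = 356.5 mol.
(b) Mass: 356.5 mol × 106 g/mol = 37,790 g.

(a) 2.85 kg; (b) 37.8 kg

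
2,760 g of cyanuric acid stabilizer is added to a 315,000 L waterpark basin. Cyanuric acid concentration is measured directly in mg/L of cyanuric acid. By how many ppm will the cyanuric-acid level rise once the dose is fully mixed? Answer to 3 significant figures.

8.76 ppm

Rise: 2,760 g / 315,000 L × 1000 = 8.762 mg/L.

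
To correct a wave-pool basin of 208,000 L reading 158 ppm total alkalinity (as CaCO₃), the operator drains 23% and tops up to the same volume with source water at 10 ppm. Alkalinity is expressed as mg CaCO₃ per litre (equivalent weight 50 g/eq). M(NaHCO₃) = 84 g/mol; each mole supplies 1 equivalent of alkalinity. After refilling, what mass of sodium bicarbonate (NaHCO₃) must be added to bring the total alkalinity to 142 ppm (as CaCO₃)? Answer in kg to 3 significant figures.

6.30 kg

After draining 23% and refilling: 158 × 0.77 + 10 × 0.23 = 123.96 ppm.
Deficit to target: 142 − 123.96 = 18.04 mg/L.
As CaCO₃: 18.04 mg/L × 208,000 L = 3752 g; ÷ 50 g/eq ÷ 1 = 75.05 mol NaHCO₃.
Mass: 75.05 × 84 = 6304 g.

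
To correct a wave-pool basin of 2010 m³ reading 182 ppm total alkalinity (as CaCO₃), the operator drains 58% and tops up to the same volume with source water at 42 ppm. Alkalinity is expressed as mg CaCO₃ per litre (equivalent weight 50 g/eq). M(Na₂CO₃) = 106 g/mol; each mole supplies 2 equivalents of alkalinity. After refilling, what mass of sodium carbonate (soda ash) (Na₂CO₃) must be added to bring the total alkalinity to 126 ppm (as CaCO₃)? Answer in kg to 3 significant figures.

53.7 kg

Volume: 2010 m³ = 2,010,000 L.
After draining 58% and refilling: 182 × 0.42 + 42 × 0.58 = 100.8 ppm.
Deficit to target: 126 − 100.8 = 25.2 mg/L.
As CaCO₃: 25.2 mg/L × 2,010,000 L = 50,650 g; ÷ 50 g/eq ÷ 2 = 506.5 mol Na₂CO₃.
Mass: 506.5 × 106 = 53,690 g.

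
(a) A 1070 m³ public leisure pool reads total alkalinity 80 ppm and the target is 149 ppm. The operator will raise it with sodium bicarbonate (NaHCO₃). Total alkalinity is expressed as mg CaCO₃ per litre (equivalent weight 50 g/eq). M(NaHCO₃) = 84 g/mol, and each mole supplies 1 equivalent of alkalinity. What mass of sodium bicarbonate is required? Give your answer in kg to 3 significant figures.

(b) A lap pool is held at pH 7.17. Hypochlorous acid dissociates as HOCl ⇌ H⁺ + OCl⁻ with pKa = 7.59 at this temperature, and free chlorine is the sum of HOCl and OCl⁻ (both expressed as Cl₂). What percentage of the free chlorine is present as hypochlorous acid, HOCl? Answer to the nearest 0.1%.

(a) Volume: 1070 m³ = 1,070,000 L.
(a) Alkalinity to add: (149 − 80) = 69 mg/L as CaCO₃ × 1,070,000 L = 73,830 g as CaCO₃.
(a) Equivalents: 73,830 g ÷ 50 g/eq = 1477 eq.
(a) NaHCO₃ supplies 1 eq per mole → 1477 mol.
(a) Mass: 1477 mol × 84 g/mol = 124,000 g.

(b) [OCl⁻]/[HOCl] = 10^(pH − pKa) = 10^(7.17 − 7.59) = 10^-0.42 = 0.3802.
(b) Fraction as HOCl = 1 / (1 + 0.3802) = 0.7245.

(a) 124 kg; (b) 72.5%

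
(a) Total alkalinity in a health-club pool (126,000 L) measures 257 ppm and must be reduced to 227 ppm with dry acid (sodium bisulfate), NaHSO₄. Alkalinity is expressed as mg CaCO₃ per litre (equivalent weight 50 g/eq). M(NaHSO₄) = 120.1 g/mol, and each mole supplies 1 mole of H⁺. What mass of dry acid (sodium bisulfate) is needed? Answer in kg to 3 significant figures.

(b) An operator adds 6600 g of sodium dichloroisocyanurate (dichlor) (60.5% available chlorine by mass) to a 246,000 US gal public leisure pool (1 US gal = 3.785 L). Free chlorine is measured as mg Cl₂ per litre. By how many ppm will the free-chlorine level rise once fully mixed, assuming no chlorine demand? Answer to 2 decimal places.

(a) 9.08 kg; (b) 4.29 ppm

(a) Alkalinity to neutralize: (257 − 227) = 30 mg/L as CaCO₃ × 126,000 L = 3780 g as CaCO₃.
(a) Equivalents of H⁺ required: 3780 ÷ 50 g/eq = 75.6 eq = 75.6 mol NaHSO₄.
(a) Mass of NaHSO₄: 75.6 × 120.1 = 9080 g.

(b) Volume: 246,000 US gal × 3.785 L/gal = 931,110 L.
(b) Available chlorine delivered: 6600 g × 0.605 = 3993 g as Cl₂.
(b) Concentration rise: 3993 g / 931,110 L = 4.288 mg/L = 4.29 ppm.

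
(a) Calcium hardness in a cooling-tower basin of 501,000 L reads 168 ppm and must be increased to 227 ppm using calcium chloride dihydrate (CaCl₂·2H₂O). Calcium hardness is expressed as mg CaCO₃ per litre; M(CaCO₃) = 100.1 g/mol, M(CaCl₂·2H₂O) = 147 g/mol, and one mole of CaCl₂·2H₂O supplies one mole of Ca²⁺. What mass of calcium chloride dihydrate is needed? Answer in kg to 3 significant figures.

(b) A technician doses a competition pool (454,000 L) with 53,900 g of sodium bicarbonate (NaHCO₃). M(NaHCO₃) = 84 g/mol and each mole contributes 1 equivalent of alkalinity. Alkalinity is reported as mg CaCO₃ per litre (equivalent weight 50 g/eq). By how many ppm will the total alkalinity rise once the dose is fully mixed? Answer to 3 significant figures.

(a) Hardness to add: (227 − 168) = 59 mg/L as CaCO₃ × 501,000 L = 29,560 g as CaCO₃.
(a) Moles of Ca²⁺ (1 mol Ca²⁺ ≡ 1 mol CaCO₃): 29,560 / 100.1 g/mol = 295.3 mol.
(a) Mass of CaCl₂·2H₂O: 295.3 × 147 = 43,410 g.

(b) Moles of NaHCO₃: 53,900 g ÷ 84 g/mol = 641.7 mol → 641.7 eq of alkalinity.
(b) As CaCO₃: 641.7 eq × 50 g/eq = 32,080 g.
(b) Rise: 32,080 g / 454,000 L × 1000 = 70.67 mg/L.

(a) 43.4 kg; (b) 70.7 ppm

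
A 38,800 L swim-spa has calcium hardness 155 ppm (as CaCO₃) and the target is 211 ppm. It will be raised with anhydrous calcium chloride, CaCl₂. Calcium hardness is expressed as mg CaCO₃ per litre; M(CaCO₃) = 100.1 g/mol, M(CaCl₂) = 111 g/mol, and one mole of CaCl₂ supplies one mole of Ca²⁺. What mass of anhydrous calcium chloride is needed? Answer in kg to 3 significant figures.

2.41 kg

Hardness to add: (211 − 155) = 56 mg/L as CaCO₃ × 38,800 L = 2173 g as CaCO₃.
Moles of Ca²⁺ (1 mol Ca²⁺ ≡ 1 mol CaCO₃): 2173 / 100.1 g/mol = 21.71 mol.
Mass of CaCl₂: 21.71 × 111 = 2409 g.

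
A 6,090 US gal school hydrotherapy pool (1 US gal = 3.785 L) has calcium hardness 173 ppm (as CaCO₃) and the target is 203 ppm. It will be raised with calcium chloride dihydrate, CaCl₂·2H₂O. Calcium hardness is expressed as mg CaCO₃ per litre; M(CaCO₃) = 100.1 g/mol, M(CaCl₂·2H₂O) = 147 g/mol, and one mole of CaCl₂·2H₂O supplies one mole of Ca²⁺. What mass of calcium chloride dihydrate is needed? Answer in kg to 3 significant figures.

Volume: 6,090 US gal × 3.785 L/gal = 23,051 L.
Hardness to add: (203 − 173) = 30 mg/L as CaCO₃ × 23,051 L = 691.5 g as CaCO₃.
Moles of Ca²⁺ (1 mol Ca²⁺ ≡ 1 mol CaCO₃): 691.5 / 100.1 g/mol = 6.908 mol.
Mass of CaCl₂·2H₂O: 6.908 × 147 = 1016 g.

1.02 kg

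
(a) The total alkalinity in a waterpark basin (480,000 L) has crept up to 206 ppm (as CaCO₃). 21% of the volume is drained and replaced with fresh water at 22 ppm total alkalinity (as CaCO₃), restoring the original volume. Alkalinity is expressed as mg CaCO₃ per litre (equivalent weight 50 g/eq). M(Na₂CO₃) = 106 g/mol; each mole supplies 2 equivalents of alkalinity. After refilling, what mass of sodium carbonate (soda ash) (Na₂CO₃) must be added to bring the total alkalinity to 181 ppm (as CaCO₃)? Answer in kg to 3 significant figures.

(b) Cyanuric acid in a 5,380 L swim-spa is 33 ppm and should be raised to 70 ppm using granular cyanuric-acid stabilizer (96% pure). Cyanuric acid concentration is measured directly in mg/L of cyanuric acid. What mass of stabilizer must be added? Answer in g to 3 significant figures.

(a) After draining 21% and refilling: 206 × 0.79 + 22 × 0.21 = 167.36 ppm.
(a) Deficit to target: 181 − 167.36 = 13.64 mg/L.
(a) As CaCO₃: 13.64 mg/L × 480,000 L = 6547 g; ÷ 50 g/eq ÷ 2 = 65.47 mol Na₂CO₃.
(a) Mass: 65.47 × 106 = 6940 g.

(b) CYA to add: (70 − 33) = 37 mg/L × 5,380 L = 199.1 g cyanuric acid.
(b) At 96% purity: 199.1 / 0.96 = 207.4 g product.

(a) 6.94 kg; (b) 207 g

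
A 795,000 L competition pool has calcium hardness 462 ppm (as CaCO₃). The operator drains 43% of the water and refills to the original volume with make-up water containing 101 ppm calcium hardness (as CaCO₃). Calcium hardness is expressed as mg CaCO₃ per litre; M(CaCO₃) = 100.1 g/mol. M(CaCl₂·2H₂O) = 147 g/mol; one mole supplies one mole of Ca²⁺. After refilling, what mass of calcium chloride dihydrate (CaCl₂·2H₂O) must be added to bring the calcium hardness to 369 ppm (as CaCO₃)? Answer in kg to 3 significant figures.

After draining 43% and refilling: 462 × 0.57 + 101 × 0.43 = 306.77 ppm.
Deficit to target: 369 − 306.77 = 62.23 mg/L.
As CaCO₃: 62.23 mg/L × 795,000 L = 49,470 g; ÷ 100.1 = 494.2 mol Ca²⁺.
Mass: 494.2 × 147 = 72,650 g.

72.7 kg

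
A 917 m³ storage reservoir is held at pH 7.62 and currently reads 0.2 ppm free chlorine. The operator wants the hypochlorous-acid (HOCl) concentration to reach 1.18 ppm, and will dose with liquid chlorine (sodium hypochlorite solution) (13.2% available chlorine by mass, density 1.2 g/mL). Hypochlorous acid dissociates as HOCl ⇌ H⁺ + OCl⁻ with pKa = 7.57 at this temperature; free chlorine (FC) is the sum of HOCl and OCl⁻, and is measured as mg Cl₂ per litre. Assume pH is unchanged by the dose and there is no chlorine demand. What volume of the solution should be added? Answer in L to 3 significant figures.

Volume: 917 m³ = 917,000 L.
[OCl⁻]/[HOCl] = 10^(pH − pKa) = 10^(7.62 − 7.57) = 1.122; fraction as HOCl = 1/(1 + 1.122) = 0.4712.
Free chlorine required for 1.18 ppm HOCl: 1.18 / 0.4712 = 2.504 ppm.
FC to add: 2.504 − 0.2 = 2.304 mg/L as Cl₂.
Cl₂ equivalent: 2.304 mg/L × 917,000 L = 2113 g.
Product at 13.2% available Cl: 2113 / 0.132 = 16,010 g.
Volume: 16,010 g ÷ 1.2 g/mL = 13,340 mL.

13.3 L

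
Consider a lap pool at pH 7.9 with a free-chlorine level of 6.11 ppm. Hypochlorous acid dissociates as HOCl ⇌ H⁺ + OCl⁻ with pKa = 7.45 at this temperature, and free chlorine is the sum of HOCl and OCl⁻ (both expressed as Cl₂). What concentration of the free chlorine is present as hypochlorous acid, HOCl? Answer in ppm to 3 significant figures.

1.60 ppm

[OCl⁻]/[HOCl] = 10^(pH − pKa) = 10^(7.9 − 7.45) = 10^0.45 = 2.818.
Fraction as HOCl = 1 / (1 + 2.818) = 0.2619.
HOCl = 0.2619 × 6.11 ppm = 1.6 ppm.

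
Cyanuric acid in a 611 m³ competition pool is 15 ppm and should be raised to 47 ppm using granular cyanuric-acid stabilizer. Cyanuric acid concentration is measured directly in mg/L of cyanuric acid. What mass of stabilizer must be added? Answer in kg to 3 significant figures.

19.6 kg

Volume: 611 m³ = 611,000 L.
CYA to add: (47 − 15) = 32 mg/L × 611,000 L = 19,550 g cyanuric acid.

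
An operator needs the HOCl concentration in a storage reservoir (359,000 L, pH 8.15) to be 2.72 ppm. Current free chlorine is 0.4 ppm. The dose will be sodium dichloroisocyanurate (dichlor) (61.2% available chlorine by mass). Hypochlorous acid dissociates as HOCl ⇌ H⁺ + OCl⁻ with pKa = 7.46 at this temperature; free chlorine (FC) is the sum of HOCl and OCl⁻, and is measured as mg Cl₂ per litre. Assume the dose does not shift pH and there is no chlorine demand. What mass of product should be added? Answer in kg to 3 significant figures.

9.18 kg

[OCl⁻]/[HOCl] = 10^(pH − pKa) = 10^(8.15 − 7.46) = 4.898; fraction as HOCl = 1/(1 + 4.898) = 0.1696.
Free chlorine required for 2.72 ppm HOCl: 2.72 / 0.1696 = 16.04 ppm.
FC to add: 16.04 − 0.4 = 15.64 mg/L as Cl₂.
Cl₂ equivalent: 15.64 mg/L × 359,000 L = 5615 g.
Product at 61.2% available Cl: 5615 / 0.612 = 9176 g.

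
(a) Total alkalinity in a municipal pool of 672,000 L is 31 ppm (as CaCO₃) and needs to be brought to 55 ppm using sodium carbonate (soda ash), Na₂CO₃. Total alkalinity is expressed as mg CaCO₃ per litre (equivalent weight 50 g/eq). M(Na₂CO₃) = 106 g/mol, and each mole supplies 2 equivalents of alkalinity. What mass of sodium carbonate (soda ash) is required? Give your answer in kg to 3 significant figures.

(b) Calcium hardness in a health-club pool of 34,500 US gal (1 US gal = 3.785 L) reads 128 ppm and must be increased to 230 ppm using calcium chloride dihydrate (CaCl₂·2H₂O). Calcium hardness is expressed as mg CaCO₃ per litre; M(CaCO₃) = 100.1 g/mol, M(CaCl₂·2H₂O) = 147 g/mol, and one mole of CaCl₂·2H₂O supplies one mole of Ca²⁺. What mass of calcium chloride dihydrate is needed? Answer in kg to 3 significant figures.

(a) 17.1 kg; (b) 19.6 kg

(a) Alkalinity to add: (55 − 31) = 24 mg/L as CaCO₃ × 672,000 L = 16,130 g as CaCO₃.
(a) Equivalents: 16,130 g ÷ 50 g/eq = 322.6 eq.
(a) Each mole of Na₂CO₃ supplies 2 eq, so 322.6 / 2 = 161.3 mol.
(a) Mass: 161.3 mol × 106 g/mol = 17,100 g.

(b) Volume: 34,500 US gal × 3.785 L/gal = 130,582 L.
(b) Hardness to add: (230 − 128) = 102 mg/L as CaCO₃ × 130,582 L = 13,320 g as CaCO₃.
(b) Moles of Ca²⁺ (1 mol Ca²⁺ ≡ 1 mol CaCO₃): 13,320 / 100.1 g/mol = 133.1 mol.
(b) Mass of CaCl₂·2H₂O: 133.1 × 147 = 19,560 g.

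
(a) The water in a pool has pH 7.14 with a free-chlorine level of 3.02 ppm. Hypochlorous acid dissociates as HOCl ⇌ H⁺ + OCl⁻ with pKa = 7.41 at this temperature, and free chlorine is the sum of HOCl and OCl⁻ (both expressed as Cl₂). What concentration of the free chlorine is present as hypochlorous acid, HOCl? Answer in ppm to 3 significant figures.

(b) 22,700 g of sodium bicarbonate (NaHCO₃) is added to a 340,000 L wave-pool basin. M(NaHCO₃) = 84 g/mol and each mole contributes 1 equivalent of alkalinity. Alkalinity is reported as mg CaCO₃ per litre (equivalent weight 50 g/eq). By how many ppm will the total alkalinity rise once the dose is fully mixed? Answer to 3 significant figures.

(a) 1.96 ppm; (b) 39.7 ppm

(a) [OCl⁻]/[HOCl] = 10^(pH − pKa) = 10^(7.14 − 7.41) = 10^-0.27 = 0.537.
(a) Fraction as HOCl = 1 / (1 + 0.537) = 0.6506.
(a) HOCl = 0.6506 × 3.02 ppm = 1.965 ppm.

(b) Moles of NaHCO₃: 22,700 g ÷ 84 g/mol = 270.2 mol → 270.2 eq of alkalinity.
(b) As CaCO₃: 270.2 eq × 50 g/eq = 13,510 g.
(b) Rise: 13,510 g / 340,000 L × 1000 = 39.74 mg/L.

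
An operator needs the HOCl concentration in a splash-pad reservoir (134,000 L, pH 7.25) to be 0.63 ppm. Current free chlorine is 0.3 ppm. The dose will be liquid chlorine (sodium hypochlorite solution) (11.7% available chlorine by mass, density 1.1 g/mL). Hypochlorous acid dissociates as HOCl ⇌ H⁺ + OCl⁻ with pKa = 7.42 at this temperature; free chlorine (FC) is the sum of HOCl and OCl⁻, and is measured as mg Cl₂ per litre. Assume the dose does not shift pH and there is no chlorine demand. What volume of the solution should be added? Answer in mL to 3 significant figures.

787 mL

[OCl⁻]/[HOCl] = 10^(pH − pKa) = 10^(7.25 − 7.42) = 0.6761; fraction as HOCl = 1/(1 + 0.6761) = 0.5966.
Free chlorine required for 0.63 ppm HOCl: 0.63 / 0.5966 = 1.056 ppm.
FC to add: 1.056 − 0.3 = 0.7559 mg/L as Cl₂.
Cl₂ equivalent: 0.7559 mg/L × 134,000 L = 101.3 g.
Product at 11.7% available Cl: 101.3 / 0.117 = 865.8 g.
Volume: 865.8 g ÷ 1.1 g/mL = 787.1 mL.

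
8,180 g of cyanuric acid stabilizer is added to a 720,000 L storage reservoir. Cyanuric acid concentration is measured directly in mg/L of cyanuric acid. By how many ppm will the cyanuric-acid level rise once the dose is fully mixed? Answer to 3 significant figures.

11.4 ppm

Rise: 8,180 g / 720,000 L × 1000 = 11.36 mg/L.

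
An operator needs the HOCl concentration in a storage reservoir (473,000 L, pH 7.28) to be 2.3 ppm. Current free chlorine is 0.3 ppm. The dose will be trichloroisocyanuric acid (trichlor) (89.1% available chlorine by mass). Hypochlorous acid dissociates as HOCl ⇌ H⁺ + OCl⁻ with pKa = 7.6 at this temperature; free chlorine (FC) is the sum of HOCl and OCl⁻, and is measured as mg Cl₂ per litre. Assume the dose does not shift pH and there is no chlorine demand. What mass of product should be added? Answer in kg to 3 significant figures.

1.65 kg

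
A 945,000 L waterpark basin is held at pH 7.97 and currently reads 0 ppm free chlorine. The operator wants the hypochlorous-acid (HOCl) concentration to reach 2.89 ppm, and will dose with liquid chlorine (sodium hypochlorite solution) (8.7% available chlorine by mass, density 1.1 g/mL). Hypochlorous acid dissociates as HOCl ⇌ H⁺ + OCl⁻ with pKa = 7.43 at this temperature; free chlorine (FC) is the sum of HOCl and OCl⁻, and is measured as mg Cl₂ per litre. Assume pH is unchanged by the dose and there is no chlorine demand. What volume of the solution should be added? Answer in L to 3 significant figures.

127 L

[OCl⁻]/[HOCl] = 10^(pH − pKa) = 10^(7.97 − 7.43) = 3.467; fraction as HOCl = 1/(1 + 3.467) = 0.2238.
Free chlorine required for 2.89 ppm HOCl: 2.89 / 0.2238 = 12.91 ppm.
FC to add: 12.91 − 0 = 12.91 mg/L as Cl₂.
Cl₂ equivalent: 12.91 mg/L × 945,000 L = 12,200 g.
Product at 8.7% available Cl: 12,200 / 0.087 = 140,200 g.
Volume: 140,200 g ÷ 1.1 g/mL = 127,500 mL.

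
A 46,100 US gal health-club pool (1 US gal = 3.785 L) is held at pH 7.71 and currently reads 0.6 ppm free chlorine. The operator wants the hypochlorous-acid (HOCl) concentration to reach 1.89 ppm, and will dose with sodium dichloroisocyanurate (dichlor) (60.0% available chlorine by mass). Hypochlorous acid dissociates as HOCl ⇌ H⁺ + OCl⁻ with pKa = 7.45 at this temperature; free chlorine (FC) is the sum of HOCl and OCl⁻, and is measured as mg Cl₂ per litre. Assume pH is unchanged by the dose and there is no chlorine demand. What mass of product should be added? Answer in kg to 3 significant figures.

1.38 kg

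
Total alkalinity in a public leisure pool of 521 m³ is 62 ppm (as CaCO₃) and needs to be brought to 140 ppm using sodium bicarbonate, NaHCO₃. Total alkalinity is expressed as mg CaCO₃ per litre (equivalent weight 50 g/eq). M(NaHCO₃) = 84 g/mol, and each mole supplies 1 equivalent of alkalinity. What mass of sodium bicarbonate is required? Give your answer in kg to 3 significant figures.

68.3 kg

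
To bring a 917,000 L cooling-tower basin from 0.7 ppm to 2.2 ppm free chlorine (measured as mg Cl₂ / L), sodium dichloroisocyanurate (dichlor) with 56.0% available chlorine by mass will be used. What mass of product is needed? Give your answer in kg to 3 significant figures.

2.46 kg

Chlorine deficit: 2.2 − 0.7 = 1.5 ppm = 1.5 mg/L as Cl₂.
Cl₂ equivalent needed: 1.5 mg/L × 917,000 L = 1,376,000 mg = 1376 g.
Product at 56.0% available chlorine: 1376 / 0.56 = 2456 g.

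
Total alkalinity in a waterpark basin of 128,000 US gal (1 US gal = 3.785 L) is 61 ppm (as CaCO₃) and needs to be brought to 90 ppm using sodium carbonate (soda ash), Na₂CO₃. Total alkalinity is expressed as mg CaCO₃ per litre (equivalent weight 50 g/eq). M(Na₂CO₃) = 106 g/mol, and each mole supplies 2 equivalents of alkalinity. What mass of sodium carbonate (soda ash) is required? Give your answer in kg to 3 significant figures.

14.9 kg

Volume: 128,000 US gal × 3.785 L/gal = 484,480 L.
Alkalinity to add: (90 − 61) = 29 mg/L as CaCO₃ × 484,480 L = 14,050 g as CaCO₃.
Equivalents: 14,050 g ÷ 50 g/eq = 281 eq.
Each mole of Na₂CO₃ supplies 2 eq, so 281 / 2 = 140.5 mol.
Mass: 140.5 mol × 106 g/mol = 14,890 g.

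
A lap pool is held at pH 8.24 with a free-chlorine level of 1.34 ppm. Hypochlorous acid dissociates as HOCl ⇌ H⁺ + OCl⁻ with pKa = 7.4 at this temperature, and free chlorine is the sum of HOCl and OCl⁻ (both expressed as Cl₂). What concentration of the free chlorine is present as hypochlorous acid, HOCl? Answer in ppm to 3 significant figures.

[OCl⁻]/[HOCl] = 10^(pH − pKa) = 10^(8.24 − 7.4) = 10^0.84 = 6.918.
Fraction as HOCl = 1 / (1 + 6.918) = 0.1263.
HOCl = 0.1263 × 1.34 ppm = 0.1692 ppm.

0.169 ppm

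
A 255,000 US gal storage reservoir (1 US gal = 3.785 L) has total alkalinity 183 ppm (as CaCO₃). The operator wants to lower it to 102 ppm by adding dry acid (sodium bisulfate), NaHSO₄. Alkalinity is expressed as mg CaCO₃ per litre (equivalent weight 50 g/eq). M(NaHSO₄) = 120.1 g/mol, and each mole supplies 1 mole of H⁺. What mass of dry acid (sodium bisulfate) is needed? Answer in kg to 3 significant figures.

188 kg

Volume: 255,000 US gal × 3.785 L/gal = 965,175 L.
Alkalinity to neutralize: (183 − 102) = 81 mg/L as CaCO₃ × 965,175 L = 78,180 g as CaCO₃.
Equivalents of H⁺ required: 78,180 ÷ 50 g/eq = 1564 eq = 1564 mol NaHSO₄.
Mass of NaHSO₄: 1564 × 120.1 = 187,800 g.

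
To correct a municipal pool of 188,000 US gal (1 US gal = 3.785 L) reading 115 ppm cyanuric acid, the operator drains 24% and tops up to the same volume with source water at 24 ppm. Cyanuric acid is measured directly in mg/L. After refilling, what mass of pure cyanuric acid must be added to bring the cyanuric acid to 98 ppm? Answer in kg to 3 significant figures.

3.44 kg

Volume: 188,000 US gal × 3.785 L/gal = 711,580 L.
After draining 24% and refilling: 115 × 0.76 + 24 × 0.24 = 93.16 ppm.
Deficit to target: 98 − 93.16 = 4.84 mg/L.
Mass: 4.84 mg/L × 711,580 L = 3444 g cyanuric acid.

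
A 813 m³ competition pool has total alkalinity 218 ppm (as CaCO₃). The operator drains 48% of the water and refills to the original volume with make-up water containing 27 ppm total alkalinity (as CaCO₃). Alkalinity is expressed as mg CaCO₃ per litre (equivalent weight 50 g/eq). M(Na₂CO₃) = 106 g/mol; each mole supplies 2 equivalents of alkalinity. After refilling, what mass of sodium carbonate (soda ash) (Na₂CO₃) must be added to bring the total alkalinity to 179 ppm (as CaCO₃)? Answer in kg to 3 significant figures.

45.4 kg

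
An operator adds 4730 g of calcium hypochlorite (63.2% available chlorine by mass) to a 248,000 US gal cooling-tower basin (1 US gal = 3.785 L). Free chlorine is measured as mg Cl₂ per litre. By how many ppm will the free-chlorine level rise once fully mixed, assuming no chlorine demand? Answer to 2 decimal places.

3.18 ppm

Volume: 248,000 US gal × 3.785 L/gal = 938,680 L.
Available chlorine delivered: 4730 g × 0.632 = 2989 g as Cl₂.
Concentration rise: 2989 g / 938,680 L = 3.185 mg/L = 3.18 ppm.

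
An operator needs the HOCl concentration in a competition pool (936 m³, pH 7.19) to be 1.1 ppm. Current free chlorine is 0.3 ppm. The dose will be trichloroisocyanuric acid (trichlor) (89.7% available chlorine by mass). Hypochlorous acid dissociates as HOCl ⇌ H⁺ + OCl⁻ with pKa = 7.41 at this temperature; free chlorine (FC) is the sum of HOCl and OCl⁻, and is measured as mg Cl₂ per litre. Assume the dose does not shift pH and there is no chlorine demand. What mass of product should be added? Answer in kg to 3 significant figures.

1.53 kg

Volume: 936 m³ = 936,000 L.
[OCl⁻]/[HOCl] = 10^(pH − pKa) = 10^(7.19 − 7.41) = 0.6026; fraction as HOCl = 1/(1 + 0.6026) = 0.624.
Free chlorine required for 1.1 ppm HOCl: 1.1 / 0.624 = 1.763 ppm.
FC to add: 1.763 − 0.3 = 1.463 mg/L as Cl₂.
Cl₂ equivalent: 1.463 mg/L × 936,000 L = 1369 g.
Product at 89.7% available Cl: 1369 / 0.897 = 1526 g.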